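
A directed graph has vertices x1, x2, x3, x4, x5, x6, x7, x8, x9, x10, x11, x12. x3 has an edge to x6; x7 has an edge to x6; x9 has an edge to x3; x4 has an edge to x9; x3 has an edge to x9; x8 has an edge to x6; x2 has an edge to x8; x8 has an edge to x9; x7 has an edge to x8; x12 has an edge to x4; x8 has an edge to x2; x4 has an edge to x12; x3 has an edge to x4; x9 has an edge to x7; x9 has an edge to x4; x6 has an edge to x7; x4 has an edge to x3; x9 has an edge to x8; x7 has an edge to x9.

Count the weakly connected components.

From x1: component {x1}.
From x2: component {x2, x3, x4, x6, x7, x8, x9, x12}.
From x5: component {x5}.
From x10: component {x10}.
From x11: component {x11}.
That's 5 components.

5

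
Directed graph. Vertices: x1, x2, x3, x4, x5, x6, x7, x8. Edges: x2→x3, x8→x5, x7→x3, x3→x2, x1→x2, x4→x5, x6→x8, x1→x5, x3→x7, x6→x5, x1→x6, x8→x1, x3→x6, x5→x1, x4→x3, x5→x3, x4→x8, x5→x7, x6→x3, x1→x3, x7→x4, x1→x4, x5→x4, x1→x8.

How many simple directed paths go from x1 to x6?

x1→x2→x3→x6
x1→x3→x6
x1→x4→x3→x6
x1→x4→x5→x3→x6
x1→x4→x5→x7→x3→x6
x1→x4→x8→x5→x3→x6
x1→x4→x8→x5→x7→x3→x6
x1→x5→x3→x6
... and 8 more.

16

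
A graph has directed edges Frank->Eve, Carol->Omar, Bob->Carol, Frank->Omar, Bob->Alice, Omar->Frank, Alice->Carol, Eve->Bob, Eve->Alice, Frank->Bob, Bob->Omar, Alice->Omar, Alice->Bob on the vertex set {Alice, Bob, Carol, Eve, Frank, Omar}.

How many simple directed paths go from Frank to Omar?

13

Frank→Bob→Alice→Carol→Omar
Frank→Bob→Alice→Omar
Frank→Bob→Carol→Omar
Frank→Bob→Omar
Frank→Eve→Alice→Bob→Carol→Omar
Frank→Eve→Alice→Bob→Omar
Frank→Eve→Alice→Carol→Omar
Frank→Eve→Alice→Omar
Frank→Eve→Bob→Alice→Carol→Omar
Frank→Eve→Bob→Alice→Omar
Frank→Eve→Bob→Carol→Omar
Frank→Eve→Bob→Omar
Frank→Omar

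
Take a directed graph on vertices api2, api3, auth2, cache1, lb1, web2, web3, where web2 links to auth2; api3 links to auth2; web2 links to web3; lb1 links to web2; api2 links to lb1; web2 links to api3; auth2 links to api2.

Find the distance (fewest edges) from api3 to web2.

4

Distance 0: api3.
Distance 1: auth2.
Distance 2: api2.
Distance 3: lb1.
Distance 4: web2 — contains web2.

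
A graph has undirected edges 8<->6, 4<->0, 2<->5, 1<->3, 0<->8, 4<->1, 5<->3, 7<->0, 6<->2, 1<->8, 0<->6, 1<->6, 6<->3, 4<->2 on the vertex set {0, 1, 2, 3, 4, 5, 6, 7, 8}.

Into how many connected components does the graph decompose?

From 0: component {0, 1, 2, 3, 4, 5, 6, 7, 8}.
That's 1 component.

1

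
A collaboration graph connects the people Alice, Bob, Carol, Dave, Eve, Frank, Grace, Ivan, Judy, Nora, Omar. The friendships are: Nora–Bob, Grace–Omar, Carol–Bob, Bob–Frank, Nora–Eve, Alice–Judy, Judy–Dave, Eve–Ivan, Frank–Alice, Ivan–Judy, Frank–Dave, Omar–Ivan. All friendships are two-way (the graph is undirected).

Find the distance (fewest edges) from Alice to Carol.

Distance 0: Alice.
Distance 1: Frank, Judy.
Distance 2: Bob, Dave, Ivan.
Distance 3: Carol, Eve, Nora, Omar — contains Carol.

3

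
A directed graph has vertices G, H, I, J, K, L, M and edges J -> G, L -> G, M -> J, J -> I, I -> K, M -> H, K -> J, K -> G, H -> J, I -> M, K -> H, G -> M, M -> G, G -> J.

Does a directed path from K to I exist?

Explore from K.
Distance 1: reach G, H, J.
Distance 2: reach I, M.
Found I.

Yes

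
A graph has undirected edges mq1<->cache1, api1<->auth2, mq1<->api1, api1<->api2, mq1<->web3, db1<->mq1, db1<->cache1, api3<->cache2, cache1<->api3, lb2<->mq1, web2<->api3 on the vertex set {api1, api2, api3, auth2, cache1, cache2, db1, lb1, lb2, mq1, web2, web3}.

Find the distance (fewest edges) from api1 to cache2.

Distance 0: api1.
Distance 1: api2, auth2, mq1.
Distance 2: cache1, db1, lb2, web3.
Distance 3: api3.
Distance 4: cache2, web2 — contains cache2.

4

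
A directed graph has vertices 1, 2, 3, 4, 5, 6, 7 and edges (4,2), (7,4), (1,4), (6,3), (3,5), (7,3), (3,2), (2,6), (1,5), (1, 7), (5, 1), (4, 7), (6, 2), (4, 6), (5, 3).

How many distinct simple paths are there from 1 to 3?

1→4→2→6→3
1→4→6→3
1→4→7→3
1→5→3
1→7→3
1→7→4→2→6→3
1→7→4→6→3

7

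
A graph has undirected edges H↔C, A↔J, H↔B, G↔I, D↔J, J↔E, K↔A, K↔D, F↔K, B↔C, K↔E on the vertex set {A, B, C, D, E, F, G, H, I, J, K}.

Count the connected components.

From A: component {A, D, E, F, J, K}.
From B: component {B, C, H}.
From G: component {G, I}.
That's 3 components.

3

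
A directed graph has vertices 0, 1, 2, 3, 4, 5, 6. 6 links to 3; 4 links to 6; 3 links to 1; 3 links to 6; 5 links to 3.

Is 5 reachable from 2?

No

2 has no outgoing edges, so nothing is reachable from it.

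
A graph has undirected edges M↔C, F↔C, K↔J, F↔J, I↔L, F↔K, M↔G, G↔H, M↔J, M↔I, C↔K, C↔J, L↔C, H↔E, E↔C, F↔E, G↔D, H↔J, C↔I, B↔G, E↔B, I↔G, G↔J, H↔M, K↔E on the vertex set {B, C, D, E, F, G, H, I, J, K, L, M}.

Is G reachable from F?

Yes

Explore from F.
Distance 1: reach C, E, J, K.
Distance 2: reach B, G, H, I, L, M.
Found G.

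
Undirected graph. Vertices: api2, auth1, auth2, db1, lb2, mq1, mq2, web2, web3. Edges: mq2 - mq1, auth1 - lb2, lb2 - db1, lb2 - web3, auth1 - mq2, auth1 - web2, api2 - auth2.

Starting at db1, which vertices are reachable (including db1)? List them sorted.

auth1, db1, lb2, mq1, mq2, web2, web3

Start at db1.
Its neighbours: lb2.
Then their neighbours: auth1, web3.
Then next layer: mq2, web2.
Then next layer: mq1.
Nothing further is reachable.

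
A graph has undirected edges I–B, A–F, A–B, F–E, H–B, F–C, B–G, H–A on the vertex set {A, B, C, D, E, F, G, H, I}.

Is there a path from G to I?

Explore from G.
Distance 1: reach B.
Distance 2: reach A, H, I.
Found I.

Yes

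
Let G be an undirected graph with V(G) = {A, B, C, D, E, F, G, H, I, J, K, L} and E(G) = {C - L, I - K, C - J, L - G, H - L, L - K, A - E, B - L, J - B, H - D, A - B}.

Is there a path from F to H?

F has no edges, so nothing is reachable from it.

No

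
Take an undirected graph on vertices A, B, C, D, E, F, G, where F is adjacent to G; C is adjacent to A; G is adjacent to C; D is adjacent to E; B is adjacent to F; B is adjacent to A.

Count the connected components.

From A: component {A, B, C, F, G}.
From D: component {D, E}.
That's 2 components.

2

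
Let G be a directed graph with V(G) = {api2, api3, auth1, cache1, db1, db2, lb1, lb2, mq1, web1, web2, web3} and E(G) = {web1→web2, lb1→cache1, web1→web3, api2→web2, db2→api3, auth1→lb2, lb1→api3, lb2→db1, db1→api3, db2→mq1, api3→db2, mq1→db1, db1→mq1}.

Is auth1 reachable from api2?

No

Explore from api2.
Distance 1: reach web2.
The search from api2 is exhausted; no directed path reaches auth1.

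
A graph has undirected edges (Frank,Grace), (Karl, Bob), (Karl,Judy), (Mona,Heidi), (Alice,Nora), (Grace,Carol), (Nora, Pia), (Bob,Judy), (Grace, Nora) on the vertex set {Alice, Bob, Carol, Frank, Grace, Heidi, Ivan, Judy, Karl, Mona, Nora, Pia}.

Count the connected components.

From Alice: component {Alice, Carol, Frank, Grace, Nora, Pia}.
From Bob: component {Bob, Judy, Karl}.
From Heidi: component {Heidi, Mona}.
From Ivan: component {Ivan}.
That's 4 components.

4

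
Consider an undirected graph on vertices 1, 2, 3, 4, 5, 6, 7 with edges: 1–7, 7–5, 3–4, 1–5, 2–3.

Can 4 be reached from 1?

Explore from 1.
Distance 1: reach 5, 7.
The search is exhausted without reaching 4; it lies in a different component.

No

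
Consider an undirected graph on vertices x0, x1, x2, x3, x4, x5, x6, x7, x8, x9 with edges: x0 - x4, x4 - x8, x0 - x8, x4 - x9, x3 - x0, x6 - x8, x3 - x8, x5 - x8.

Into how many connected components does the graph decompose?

4

From x0: component {x0, x3, x4, x5, x6, x8, x9}.
From x1: component {x1}.
From x2: component {x2}.
From x7: component {x7}.
That's 4 components.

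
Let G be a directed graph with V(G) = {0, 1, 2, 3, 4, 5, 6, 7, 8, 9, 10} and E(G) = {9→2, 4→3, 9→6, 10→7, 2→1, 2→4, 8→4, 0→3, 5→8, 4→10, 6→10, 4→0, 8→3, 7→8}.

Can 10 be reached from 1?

No

1 has no outgoing edges, so nothing is reachable from it.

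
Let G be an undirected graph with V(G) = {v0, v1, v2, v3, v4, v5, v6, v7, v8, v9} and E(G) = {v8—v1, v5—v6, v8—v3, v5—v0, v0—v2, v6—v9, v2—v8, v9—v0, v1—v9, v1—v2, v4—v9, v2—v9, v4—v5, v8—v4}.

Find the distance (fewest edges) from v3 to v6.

Distance 0: v3.
Distance 1: v8.
Distance 2: v1, v2, v4.
Distance 3: v0, v5, v9.
Distance 4: v6 — contains v6.

4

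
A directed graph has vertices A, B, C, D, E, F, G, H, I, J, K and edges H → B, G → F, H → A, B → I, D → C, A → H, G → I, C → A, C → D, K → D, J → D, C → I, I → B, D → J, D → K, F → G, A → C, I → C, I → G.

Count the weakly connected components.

From A: component {A, B, C, D, F, G, H, I, J, K}.
From E: component {E}.
That's 2 components.

2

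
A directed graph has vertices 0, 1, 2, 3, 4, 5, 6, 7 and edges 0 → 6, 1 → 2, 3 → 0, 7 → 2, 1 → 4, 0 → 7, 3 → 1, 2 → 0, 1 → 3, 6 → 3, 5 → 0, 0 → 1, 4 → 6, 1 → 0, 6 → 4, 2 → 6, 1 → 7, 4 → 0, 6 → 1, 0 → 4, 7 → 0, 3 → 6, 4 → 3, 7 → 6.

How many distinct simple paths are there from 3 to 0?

3→0
3→1→0
3→1→2→0
3→1→2→6→4→0
3→1→4→0
3→1→7→0
3→1→7→2→0
3→1→7→2→6→4→0
3→1→7→6→4→0
3→6→1→0
3→6→1→2→0
3→6→1→4→0
3→6→1→7→0
3→6→1→7→2→0
3→6→4→0

15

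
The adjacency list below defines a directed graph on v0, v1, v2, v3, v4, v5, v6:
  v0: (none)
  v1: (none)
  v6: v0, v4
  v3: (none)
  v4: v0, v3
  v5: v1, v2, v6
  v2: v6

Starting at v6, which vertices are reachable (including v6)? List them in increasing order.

v0, v3, v4, v6

Start at v6.
Its neighbours: v0, v4.
Then their neighbours: v3.
Nothing further is reachable.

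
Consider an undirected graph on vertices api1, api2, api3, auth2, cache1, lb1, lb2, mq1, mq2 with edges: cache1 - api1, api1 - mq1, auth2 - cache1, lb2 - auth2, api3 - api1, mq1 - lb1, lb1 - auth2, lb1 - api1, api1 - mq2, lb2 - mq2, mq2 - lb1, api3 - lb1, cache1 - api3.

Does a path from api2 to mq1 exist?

No

api2 has no edges, so nothing is reachable from it.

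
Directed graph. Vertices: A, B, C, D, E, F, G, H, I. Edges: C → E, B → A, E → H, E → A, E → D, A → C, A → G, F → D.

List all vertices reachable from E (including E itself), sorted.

A, C, D, E, G, H

Start at E.
Its neighbours: A, D, H.
Then their neighbours: C, G.
Nothing further is reachable.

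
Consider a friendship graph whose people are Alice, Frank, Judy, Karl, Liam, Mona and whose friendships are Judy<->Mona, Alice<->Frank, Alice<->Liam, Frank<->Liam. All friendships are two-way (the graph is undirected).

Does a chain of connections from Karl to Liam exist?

No

Karl has no edges, so nothing is reachable from it.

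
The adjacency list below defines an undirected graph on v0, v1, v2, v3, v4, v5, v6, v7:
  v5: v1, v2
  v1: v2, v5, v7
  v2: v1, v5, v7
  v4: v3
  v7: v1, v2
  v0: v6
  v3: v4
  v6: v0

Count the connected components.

3

From v0: component {v0, v6}.
From v1: component {v1, v2, v5, v7}.
From v3: component {v3, v4}.
That's 3 components.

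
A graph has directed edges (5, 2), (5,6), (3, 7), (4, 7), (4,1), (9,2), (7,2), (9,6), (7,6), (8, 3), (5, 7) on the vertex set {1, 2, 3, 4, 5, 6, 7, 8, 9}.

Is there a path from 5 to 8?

No

Explore from 5.
Distance 1: reach 2, 6, 7.
The search from 5 is exhausted; no directed path reaches 8.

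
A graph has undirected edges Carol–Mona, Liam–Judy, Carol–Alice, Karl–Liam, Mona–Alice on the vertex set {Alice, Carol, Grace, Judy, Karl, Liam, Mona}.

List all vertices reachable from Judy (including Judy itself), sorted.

Judy, Karl, Liam

Start at Judy.
Its neighbours: Liam.
Then their neighbours: Karl.
Nothing further is reachable.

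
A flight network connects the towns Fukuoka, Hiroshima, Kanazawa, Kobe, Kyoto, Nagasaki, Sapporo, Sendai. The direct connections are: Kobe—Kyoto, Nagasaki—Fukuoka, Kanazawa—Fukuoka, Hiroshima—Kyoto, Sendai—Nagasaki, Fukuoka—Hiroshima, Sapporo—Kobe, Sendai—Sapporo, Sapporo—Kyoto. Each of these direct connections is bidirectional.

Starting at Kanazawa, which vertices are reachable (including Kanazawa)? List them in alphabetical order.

Fukuoka, Hiroshima, Kanazawa, Kobe, Kyoto, Nagasaki, Sapporo, Sendai

Start at Kanazawa.
Its neighbours: Fukuoka.
Then their neighbours: Hiroshima, Nagasaki.
Then next layer: Kyoto, Sendai.
Then next layer: Kobe, Sapporo.
Every vertex is now reached.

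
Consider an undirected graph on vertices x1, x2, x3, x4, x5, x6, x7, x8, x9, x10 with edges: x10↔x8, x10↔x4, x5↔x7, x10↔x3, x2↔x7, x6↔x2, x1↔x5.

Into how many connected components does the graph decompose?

From x1: component {x1, x2, x5, x6, x7}.
From x3: component {x3, x4, x8, x10}.
From x9: component {x9}.
That's 3 components.

3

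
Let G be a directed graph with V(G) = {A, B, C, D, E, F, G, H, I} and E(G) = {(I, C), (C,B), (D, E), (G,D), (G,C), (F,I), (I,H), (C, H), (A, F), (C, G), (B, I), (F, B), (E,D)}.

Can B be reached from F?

Explore from F.
Distance 1: reach B, I.
Found B.

Yes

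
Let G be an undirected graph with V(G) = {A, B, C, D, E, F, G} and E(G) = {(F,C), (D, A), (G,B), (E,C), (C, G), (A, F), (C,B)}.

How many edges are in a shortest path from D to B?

4

Distance 0: D.
Distance 1: A.
Distance 2: F.
Distance 3: C.
Distance 4: B, E, G — contains B.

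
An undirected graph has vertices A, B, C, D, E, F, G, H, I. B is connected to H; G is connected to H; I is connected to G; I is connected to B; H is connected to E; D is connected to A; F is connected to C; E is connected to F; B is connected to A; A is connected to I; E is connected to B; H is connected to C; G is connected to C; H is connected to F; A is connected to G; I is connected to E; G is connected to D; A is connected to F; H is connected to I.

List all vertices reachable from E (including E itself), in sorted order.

A, B, C, D, E, F, G, H, I

Start at E.
Its neighbours: B, F, H, I.
Then their neighbours: A, C, G.
Then next layer: D.
Every vertex is now reached.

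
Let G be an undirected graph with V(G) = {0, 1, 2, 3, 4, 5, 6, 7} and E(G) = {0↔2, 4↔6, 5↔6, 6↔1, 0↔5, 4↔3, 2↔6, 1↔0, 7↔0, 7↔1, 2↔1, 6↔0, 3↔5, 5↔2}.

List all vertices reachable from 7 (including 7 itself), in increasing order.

Start at 7.
Its neighbours: 0, 1.
Then their neighbours: 2, 5, 6.
Then next layer: 3, 4.
Every vertex is now reached.

0, 1, 2, 3, 4, 5, 6, 7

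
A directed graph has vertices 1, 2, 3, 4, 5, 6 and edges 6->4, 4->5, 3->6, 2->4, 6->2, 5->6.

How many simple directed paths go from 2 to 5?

2→4→5

1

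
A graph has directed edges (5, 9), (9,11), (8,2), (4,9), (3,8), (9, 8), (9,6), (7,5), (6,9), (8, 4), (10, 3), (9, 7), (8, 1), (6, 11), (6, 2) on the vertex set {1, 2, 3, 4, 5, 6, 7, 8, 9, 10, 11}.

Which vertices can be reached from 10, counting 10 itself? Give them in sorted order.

1, 2, 3, 4, 5, 6, 7, 8, 9, 10, 11

Start at 10.
Its neighbours: 3.
Then their neighbours: 8.
Then next layer: 1, 2, 4.
Then next layer: 9.
Then next layer: 6, 7, 11.
Then next layer: 5.
Every vertex is now reached.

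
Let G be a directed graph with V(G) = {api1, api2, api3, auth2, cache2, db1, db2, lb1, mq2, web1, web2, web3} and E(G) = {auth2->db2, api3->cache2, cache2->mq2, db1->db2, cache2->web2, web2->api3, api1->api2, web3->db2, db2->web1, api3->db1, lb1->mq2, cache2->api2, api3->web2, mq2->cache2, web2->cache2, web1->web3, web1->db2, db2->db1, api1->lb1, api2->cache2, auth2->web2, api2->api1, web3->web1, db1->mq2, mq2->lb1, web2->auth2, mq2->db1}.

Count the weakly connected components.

From api1: component {api1, api2, api3, auth2, cache2, db1, db2, lb1, mq2, web1, web2, web3}.
That's 1 component.

1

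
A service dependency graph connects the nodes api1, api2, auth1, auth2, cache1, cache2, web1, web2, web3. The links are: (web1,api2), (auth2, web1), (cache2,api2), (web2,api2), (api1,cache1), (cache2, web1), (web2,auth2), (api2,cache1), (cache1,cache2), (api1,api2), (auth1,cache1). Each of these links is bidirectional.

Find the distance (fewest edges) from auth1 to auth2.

Distance 0: auth1.
Distance 1: cache1.
Distance 2: api1, api2, cache2.
Distance 3: web1, web2.
Distance 4: auth2 — contains auth2.

4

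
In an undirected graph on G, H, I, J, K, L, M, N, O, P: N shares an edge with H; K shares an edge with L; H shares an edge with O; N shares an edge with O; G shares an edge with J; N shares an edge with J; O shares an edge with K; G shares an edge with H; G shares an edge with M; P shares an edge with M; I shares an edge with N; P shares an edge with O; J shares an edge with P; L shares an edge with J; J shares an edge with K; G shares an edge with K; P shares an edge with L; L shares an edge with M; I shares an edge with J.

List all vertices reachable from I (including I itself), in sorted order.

Start at I.
Its neighbours: J, N.
Then their neighbours: G, H, K, L, O, P.
Then next layer: M.
Every vertex is now reached.

G, H, I, J, K, L, M, N, O, P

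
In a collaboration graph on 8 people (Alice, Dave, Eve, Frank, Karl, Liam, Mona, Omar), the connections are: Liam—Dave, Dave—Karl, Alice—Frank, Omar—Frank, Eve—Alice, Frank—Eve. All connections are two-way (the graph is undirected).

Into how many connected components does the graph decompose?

3

From Alice: component {Alice, Eve, Frank, Omar}.
From Dave: component {Dave, Karl, Liam}.
From Mona: component {Mona}.
That's 3 components.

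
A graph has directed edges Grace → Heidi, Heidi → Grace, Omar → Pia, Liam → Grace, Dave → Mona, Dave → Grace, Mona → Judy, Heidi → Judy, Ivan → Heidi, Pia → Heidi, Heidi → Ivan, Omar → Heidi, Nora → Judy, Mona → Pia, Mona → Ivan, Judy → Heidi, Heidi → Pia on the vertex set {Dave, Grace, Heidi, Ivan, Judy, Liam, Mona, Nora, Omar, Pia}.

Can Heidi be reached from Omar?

Yes

Explore from Omar.
Distance 1: reach Heidi, Pia.
Found Heidi.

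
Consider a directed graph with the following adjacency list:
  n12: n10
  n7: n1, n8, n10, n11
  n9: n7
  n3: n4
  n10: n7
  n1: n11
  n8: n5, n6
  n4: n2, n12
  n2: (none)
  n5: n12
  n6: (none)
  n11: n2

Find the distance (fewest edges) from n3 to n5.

Distance 0: n3.
Distance 1: n4.
Distance 2: n2, n12.
Distance 3: n10.
Distance 4: n7.
Distance 5: n1, n8, n11.
Distance 6: n5, n6 — contains n5.

6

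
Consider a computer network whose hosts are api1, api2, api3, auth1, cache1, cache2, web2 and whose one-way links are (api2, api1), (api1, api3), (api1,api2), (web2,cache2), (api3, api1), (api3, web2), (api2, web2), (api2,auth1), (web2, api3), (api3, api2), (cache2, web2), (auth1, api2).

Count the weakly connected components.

2

From api1: component {api1, api2, api3, auth1, cache2, web2}.
From cache1: component {cache1}.
That's 2 components.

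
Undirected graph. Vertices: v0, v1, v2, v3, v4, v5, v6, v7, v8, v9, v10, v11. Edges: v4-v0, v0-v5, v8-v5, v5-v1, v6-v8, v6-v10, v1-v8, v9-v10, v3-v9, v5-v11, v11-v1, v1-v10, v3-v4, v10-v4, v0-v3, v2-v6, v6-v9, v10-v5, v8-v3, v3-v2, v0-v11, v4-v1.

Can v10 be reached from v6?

Yes

Explore from v6.
Distance 1: reach v2, v8, v9, v10.
Found v10.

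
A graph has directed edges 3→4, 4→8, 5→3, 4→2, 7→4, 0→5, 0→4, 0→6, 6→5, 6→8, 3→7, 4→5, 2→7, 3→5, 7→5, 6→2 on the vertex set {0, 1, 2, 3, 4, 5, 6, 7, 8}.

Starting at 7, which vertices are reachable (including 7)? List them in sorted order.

2, 3, 4, 5, 7, 8

Start at 7.
Its neighbours: 4, 5.
Then their neighbours: 2, 3, 8.
Nothing further is reachable.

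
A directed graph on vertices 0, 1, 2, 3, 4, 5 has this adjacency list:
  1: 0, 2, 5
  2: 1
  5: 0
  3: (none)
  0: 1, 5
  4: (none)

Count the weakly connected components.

3

From 0: component {0, 1, 2, 5}.
From 3: component {3}.
From 4: component {4}.
That's 3 components.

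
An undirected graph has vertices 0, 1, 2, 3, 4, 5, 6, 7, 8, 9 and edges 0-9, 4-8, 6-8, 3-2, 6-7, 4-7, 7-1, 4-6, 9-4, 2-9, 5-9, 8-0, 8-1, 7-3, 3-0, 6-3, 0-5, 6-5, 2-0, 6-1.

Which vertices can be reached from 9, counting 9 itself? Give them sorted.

Start at 9.
Its neighbours: 0, 2, 4, 5.
Then their neighbours: 3, 6, 7, 8.
Then next layer: 1.
Every vertex is now reached.

0, 1, 2, 3, 4, 5, 6, 7, 8, 9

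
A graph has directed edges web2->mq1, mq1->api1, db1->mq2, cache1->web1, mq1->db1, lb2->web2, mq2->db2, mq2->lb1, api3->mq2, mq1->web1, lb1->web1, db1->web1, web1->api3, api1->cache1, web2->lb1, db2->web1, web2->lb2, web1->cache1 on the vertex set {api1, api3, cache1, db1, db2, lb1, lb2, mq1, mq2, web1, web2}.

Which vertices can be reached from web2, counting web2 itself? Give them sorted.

api1, api3, cache1, db1, db2, lb1, lb2, mq1, mq2, web1, web2

Start at web2.
Its neighbours: lb1, lb2, mq1.
Then their neighbours: api1, db1, web1.
Then next layer: api3, cache1, mq2.
Then next layer: db2.
Every vertex is now reached.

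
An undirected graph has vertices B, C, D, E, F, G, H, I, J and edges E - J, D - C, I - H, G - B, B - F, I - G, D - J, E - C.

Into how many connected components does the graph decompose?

2

From B: component {B, F, G, H, I}.
From C: component {C, D, E, J}.
That's 2 components.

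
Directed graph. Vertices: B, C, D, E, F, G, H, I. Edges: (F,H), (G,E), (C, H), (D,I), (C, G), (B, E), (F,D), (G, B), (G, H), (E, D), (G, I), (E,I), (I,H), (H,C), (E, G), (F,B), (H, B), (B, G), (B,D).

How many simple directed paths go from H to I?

13

H→B→D→I
H→B→E→D→I
H→B→E→G→I
H→B→E→I
H→B→G→E→D→I
H→B→G→E→I
H→B→G→I
H→C→G→B→D→I
H→C→G→B→E→D→I
H→C→G→B→E→I
H→C→G→E→D→I
H→C→G→E→I
H→C→G→I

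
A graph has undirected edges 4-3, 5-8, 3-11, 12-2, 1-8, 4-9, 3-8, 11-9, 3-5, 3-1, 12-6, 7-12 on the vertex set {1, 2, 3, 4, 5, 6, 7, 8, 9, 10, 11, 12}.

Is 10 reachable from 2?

Explore from 2.
Distance 1: reach 12.
Distance 2: reach 6, 7.
The search is exhausted without reaching 10; it lies in a different component.

No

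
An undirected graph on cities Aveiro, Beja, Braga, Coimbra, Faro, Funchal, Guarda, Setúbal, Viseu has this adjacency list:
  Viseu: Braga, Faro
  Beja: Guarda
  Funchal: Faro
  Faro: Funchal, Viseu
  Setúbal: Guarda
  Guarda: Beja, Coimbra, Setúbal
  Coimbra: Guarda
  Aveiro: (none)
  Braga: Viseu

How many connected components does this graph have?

3

From Aveiro: component {Aveiro}.
From Beja: component {Beja, Coimbra, Guarda, Setúbal}.
From Braga: component {Braga, Faro, Funchal, Viseu}.
That's 3 components.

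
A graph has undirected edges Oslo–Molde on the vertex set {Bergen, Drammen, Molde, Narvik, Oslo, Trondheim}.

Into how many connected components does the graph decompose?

5

From Bergen: component {Bergen}.
From Drammen: component {Drammen}.
From Molde: component {Molde, Oslo}.
From Narvik: component {Narvik}.
From Trondheim: component {Trondheim}.
That's 5 components.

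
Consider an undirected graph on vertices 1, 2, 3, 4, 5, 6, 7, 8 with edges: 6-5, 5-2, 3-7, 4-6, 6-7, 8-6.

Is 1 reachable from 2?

No

Explore from 2.
Distance 1: reach 5.
Distance 2: reach 6.
Distance 3: reach 4, 7, 8.
Distance 4: reach 3.
The search is exhausted without reaching 1; it lies in a different component.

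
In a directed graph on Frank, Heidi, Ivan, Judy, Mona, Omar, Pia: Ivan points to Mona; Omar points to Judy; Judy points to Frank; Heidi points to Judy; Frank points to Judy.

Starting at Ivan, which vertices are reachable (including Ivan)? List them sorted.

Start at Ivan.
Its neighbours: Mona.
Nothing further is reachable.

Ivan, Mona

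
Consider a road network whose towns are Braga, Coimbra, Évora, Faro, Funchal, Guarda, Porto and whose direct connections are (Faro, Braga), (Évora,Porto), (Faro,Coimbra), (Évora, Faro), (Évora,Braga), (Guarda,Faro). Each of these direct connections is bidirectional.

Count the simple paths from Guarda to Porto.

Guarda–Faro–Braga–Évora–Porto
Guarda–Faro–Évora–Porto

2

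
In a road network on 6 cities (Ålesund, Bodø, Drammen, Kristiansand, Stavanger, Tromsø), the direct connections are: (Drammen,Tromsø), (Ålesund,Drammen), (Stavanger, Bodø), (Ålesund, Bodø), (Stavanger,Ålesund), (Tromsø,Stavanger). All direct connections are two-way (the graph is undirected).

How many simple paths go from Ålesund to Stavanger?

3

Ålesund–Bodø–Stavanger
Ålesund–Drammen–Tromsø–Stavanger
Ålesund–Stavanger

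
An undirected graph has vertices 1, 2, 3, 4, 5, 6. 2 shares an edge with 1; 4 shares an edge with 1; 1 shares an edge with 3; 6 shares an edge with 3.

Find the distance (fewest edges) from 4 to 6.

3

Distance 0: 4.
Distance 1: 1.
Distance 2: 2, 3.
Distance 3: 6 — contains 6.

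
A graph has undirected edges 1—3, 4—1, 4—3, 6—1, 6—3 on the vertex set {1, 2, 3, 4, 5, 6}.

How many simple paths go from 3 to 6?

3

3–1–6
3–4–1–6
3–6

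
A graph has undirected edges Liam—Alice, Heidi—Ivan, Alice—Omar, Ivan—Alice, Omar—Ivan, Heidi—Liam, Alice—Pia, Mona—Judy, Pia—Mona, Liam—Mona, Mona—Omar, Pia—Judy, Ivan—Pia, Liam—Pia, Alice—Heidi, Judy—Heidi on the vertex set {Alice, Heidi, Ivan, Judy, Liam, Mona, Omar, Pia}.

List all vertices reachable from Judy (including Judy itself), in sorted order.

Alice, Heidi, Ivan, Judy, Liam, Mona, Omar, Pia

Start at Judy.
Its neighbours: Heidi, Mona, Pia.
Then their neighbours: Alice, Ivan, Liam, Omar.
Every vertex is now reached.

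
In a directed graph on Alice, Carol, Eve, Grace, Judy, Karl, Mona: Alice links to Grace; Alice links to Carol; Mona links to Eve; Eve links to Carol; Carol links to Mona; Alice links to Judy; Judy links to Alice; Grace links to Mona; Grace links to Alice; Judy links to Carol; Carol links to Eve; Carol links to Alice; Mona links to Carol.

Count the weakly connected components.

2

From Alice: component {Alice, Carol, Eve, Grace, Judy, Mona}.
From Karl: component {Karl}.
That's 2 components.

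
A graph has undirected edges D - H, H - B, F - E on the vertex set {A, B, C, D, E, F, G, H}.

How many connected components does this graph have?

5

From A: component {A}.
From B: component {B, D, H}.
From C: component {C}.
From E: component {E, F}.
From G: component {G}.
That's 5 components.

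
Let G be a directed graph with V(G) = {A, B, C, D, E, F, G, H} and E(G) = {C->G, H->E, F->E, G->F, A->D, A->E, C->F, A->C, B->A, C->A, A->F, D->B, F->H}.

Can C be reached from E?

No

E has no outgoing edges, so nothing is reachable from it.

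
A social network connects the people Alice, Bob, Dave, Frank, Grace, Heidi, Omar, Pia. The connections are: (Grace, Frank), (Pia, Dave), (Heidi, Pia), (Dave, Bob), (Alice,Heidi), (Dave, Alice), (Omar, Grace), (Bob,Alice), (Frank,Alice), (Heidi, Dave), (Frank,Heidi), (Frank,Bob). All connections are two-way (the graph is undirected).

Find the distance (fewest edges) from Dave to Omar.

4

Distance 0: Dave.
Distance 1: Alice, Bob, Heidi, Pia.
Distance 2: Frank.
Distance 3: Grace.
Distance 4: Omar — contains Omar.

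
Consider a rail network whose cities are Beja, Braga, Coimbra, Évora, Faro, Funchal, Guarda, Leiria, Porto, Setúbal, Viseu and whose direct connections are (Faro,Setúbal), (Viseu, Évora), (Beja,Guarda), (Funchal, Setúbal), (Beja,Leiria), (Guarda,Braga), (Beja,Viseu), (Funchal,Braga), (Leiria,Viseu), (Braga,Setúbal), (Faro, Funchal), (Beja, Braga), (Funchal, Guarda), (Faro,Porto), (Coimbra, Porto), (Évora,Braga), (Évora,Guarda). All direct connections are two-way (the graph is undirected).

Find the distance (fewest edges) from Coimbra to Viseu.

Distance 0: Coimbra.
Distance 1: Porto.
Distance 2: Faro.
Distance 3: Funchal, Setúbal.
Distance 4: Braga, Guarda.
Distance 5: Beja, Évora.
Distance 6: Leiria, Viseu — contains Viseu.

6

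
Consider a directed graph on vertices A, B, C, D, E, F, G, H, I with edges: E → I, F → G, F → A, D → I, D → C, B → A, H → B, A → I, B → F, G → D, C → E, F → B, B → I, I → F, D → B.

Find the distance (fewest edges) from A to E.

Distance 0: A.
Distance 1: I.
Distance 2: F.
Distance 3: B, G.
Distance 4: D.
Distance 5: C.
Distance 6: E — contains E.

6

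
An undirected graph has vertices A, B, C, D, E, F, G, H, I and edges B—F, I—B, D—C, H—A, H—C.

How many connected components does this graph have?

4

From A: component {A, C, D, H}.
From B: component {B, F, I}.
From E: component {E}.
From G: component {G}.
That's 4 components.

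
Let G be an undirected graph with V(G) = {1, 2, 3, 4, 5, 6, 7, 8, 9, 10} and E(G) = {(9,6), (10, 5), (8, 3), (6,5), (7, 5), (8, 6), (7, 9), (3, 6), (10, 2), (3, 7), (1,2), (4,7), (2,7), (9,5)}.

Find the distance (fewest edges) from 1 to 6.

Distance 0: 1.
Distance 1: 2.
Distance 2: 7, 10.
Distance 3: 3, 4, 5, 9.
Distance 4: 6, 8 — contains 6.

4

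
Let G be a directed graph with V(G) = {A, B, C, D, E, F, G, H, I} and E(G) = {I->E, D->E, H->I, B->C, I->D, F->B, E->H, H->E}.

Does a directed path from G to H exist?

G has no outgoing edges, so nothing is reachable from it.

No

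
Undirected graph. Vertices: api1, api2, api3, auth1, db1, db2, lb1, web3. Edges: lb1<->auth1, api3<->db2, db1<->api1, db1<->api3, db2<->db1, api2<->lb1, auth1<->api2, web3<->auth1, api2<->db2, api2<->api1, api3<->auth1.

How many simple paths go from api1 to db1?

api1–api2–auth1–api3–db1
api1–api2–auth1–api3–db2–db1
api1–api2–db2–api3–db1
api1–api2–db2–db1
api1–api2–lb1–auth1–api3–db1
api1–api2–lb1–auth1–api3–db2–db1
api1–db1

7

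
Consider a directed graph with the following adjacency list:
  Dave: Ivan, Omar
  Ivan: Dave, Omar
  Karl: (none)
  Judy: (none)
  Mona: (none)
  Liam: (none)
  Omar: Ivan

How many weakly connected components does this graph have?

From Dave: component {Dave, Ivan, Omar}.
From Judy: component {Judy}.
From Karl: component {Karl}.
From Liam: component {Liam}.
From Mona: component {Mona}.
That's 5 components.

5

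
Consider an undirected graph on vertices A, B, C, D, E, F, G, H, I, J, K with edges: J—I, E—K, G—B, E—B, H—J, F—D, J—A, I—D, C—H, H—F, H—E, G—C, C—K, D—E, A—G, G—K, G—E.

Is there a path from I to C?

Yes

Explore from I.
Distance 1: reach D, J.
Distance 2: reach A, E, F, H.
Distance 3: reach B, C, G, K.
Found C.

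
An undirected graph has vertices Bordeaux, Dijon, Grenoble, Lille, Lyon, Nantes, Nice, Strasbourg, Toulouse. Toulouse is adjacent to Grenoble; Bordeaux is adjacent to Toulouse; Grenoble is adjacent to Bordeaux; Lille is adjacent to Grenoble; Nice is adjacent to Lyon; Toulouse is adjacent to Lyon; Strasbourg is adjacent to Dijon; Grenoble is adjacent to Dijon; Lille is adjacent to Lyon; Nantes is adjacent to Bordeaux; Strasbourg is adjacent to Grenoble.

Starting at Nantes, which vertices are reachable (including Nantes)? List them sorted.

Bordeaux, Dijon, Grenoble, Lille, Lyon, Nantes, Nice, Strasbourg, Toulouse

Start at Nantes.
Its neighbours: Bordeaux.
Then their neighbours: Grenoble, Toulouse.
Then next layer: Dijon, Lille, Lyon, Strasbourg.
Then next layer: Nice.
Every vertex is now reached.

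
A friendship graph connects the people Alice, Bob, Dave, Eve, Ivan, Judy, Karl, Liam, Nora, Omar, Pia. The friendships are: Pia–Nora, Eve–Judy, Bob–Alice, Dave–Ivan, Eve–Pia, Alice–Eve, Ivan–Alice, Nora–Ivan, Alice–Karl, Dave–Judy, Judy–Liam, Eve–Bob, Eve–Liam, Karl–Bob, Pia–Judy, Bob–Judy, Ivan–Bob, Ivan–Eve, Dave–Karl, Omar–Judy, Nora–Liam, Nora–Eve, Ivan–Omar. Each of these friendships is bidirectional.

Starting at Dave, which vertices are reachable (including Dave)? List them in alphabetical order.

Alice, Bob, Dave, Eve, Ivan, Judy, Karl, Liam, Nora, Omar, Pia

Start at Dave.
Its neighbours: Ivan, Judy, Karl.
Then their neighbours: Alice, Bob, Eve, Liam, Nora, Omar, Pia.
Every vertex is now reached.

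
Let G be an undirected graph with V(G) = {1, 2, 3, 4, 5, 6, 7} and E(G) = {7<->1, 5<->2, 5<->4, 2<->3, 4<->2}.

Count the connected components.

3

From 1: component {1, 7}.
From 2: component {2, 3, 4, 5}.
From 6: component {6}.
That's 3 components.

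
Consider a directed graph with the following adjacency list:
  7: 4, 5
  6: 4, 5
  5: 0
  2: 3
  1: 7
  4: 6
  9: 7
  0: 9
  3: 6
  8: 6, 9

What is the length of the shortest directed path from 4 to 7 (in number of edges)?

5

Distance 0: 4.
Distance 1: 6.
Distance 2: 5.
Distance 3: 0.
Distance 4: 9.
Distance 5: 7 — contains 7.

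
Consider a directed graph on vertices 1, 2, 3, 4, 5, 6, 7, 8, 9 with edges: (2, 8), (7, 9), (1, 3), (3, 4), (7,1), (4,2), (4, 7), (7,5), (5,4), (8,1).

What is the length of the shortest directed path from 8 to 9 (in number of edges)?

5

Distance 0: 8.
Distance 1: 1.
Distance 2: 3.
Distance 3: 4.
Distance 4: 2, 7.
Distance 5: 5, 9 — contains 9.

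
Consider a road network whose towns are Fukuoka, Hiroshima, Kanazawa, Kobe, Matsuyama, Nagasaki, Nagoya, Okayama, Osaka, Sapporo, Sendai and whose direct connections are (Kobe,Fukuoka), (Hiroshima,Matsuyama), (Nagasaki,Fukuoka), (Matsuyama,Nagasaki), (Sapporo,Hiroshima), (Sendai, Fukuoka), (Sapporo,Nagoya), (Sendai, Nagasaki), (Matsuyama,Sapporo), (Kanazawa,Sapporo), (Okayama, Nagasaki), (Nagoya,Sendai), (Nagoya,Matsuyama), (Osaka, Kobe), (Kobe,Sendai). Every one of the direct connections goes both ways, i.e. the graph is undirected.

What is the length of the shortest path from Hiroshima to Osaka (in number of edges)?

Distance 0: Hiroshima.
Distance 1: Matsuyama, Sapporo.
Distance 2: Kanazawa, Nagasaki, Nagoya.
Distance 3: Fukuoka, Okayama, Sendai.
Distance 4: Kobe.
Distance 5: Osaka — contains Osaka.

5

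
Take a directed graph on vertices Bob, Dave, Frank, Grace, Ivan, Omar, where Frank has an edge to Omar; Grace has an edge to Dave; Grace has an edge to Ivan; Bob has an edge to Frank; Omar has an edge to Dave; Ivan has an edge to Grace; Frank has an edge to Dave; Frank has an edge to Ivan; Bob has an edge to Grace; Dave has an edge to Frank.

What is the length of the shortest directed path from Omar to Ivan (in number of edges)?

Distance 0: Omar.
Distance 1: Dave.
Distance 2: Frank.
Distance 3: Ivan — contains Ivan.

3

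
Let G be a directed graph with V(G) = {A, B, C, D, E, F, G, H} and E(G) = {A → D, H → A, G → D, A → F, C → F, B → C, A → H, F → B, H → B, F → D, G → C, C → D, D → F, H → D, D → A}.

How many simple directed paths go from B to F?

B→C→D→A→F
B→C→D→F
B→C→F

3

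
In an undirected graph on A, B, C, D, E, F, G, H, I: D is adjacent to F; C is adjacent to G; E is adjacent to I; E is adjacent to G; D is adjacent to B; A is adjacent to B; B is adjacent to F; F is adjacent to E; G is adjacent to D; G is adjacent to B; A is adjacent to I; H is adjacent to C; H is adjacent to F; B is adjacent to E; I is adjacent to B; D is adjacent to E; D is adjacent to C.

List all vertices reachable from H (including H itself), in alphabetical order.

A, B, C, D, E, F, G, H, I

Start at H.
Its neighbours: C, F.
Then their neighbours: B, D, E, G.
Then next layer: A, I.
Every vertex is now reached.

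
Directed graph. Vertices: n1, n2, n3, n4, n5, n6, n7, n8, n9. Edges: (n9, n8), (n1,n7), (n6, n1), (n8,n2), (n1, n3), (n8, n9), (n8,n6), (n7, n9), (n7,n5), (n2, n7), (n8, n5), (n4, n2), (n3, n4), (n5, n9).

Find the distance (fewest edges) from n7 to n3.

Distance 0: n7.
Distance 1: n5, n9.
Distance 2: n8.
Distance 3: n2, n6.
Distance 4: n1.
Distance 5: n3 — contains n3.

5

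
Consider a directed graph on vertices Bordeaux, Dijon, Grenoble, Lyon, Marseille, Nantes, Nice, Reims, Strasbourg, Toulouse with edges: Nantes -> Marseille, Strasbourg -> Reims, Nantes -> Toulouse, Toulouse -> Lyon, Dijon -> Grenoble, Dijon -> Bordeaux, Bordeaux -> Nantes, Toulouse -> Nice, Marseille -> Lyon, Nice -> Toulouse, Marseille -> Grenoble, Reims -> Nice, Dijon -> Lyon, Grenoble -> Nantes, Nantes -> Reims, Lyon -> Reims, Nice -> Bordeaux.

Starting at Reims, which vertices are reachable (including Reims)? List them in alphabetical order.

Bordeaux, Grenoble, Lyon, Marseille, Nantes, Nice, Reims, Toulouse

Start at Reims.
Its neighbours: Nice.
Then their neighbours: Bordeaux, Toulouse.
Then next layer: Lyon, Nantes.
Then next layer: Marseille.
Then next layer: Grenoble.
Nothing further is reachable.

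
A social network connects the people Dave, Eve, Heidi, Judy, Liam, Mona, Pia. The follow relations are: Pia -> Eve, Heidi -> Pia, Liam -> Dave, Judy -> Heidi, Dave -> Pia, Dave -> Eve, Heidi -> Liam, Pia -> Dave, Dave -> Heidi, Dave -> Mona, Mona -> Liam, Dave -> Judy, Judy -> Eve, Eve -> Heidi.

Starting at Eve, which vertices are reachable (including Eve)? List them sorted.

Dave, Eve, Heidi, Judy, Liam, Mona, Pia

Start at Eve.
Its neighbours: Heidi.
Then their neighbours: Liam, Pia.
Then next layer: Dave.
Then next layer: Judy, Mona.
Every vertex is now reached.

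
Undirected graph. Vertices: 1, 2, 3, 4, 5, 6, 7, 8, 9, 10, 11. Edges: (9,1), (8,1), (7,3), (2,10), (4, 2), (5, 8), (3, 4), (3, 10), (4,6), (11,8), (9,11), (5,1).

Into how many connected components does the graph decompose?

2

From 1: component {1, 5, 8, 9, 11}.
From 2: component {2, 3, 4, 6, 7, 10}.
That's 2 components.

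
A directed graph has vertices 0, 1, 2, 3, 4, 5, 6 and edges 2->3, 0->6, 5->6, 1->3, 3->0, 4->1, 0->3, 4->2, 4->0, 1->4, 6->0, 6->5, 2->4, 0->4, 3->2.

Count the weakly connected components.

From 0: component {0, 1, 2, 3, 4, 5, 6}.
That's 1 component.

1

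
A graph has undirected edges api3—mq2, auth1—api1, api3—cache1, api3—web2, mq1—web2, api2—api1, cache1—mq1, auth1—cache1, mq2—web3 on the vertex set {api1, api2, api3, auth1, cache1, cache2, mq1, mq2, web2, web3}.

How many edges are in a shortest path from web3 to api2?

6

Distance 0: web3.
Distance 1: mq2.
Distance 2: api3.
Distance 3: cache1, web2.
Distance 4: auth1, mq1.
Distance 5: api1.
Distance 6: api2 — contains api2.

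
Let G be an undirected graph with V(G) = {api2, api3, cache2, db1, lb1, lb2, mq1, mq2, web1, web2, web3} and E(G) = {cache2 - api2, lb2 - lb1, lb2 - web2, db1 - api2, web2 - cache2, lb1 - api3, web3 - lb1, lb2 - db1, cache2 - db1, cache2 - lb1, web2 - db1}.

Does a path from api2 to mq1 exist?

Explore from api2.
Distance 1: reach cache2, db1.
Distance 2: reach lb1, lb2, web2.
Distance 3: reach api3, web3.
The search is exhausted without reaching mq1; it lies in a different component.

No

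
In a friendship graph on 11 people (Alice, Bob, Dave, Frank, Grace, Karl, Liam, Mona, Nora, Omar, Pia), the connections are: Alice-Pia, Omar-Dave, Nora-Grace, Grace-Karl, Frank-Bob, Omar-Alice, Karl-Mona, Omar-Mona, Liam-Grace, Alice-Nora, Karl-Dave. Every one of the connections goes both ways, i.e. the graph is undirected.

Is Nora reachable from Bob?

Explore from Bob.
Distance 1: reach Frank.
The search is exhausted without reaching Nora; it lies in a different component.

No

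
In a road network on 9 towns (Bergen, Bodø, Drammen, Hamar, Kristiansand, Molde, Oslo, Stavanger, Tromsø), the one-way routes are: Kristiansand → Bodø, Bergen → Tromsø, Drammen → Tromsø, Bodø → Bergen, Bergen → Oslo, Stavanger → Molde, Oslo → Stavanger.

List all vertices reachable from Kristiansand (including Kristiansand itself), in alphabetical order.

Start at Kristiansand.
Its neighbours: Bodø.
Then their neighbours: Bergen.
Then next layer: Oslo, Tromsø.
Then next layer: Stavanger.
Then next layer: Molde.
Nothing further is reachable.

Bergen, Bodø, Kristiansand, Molde, Oslo, Stavanger, Tromsø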